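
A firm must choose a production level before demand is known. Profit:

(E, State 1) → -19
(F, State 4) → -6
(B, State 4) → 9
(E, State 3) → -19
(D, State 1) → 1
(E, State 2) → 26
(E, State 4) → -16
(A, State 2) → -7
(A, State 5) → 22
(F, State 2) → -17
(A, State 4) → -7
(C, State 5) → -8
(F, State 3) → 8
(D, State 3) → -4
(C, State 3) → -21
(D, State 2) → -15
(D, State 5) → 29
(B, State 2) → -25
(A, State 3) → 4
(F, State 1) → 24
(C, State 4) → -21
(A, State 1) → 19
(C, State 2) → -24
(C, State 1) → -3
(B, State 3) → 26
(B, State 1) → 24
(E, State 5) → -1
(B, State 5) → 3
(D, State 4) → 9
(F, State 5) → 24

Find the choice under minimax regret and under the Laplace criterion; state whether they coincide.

minimax regret → A; laplace → B (disagree)

Column bests: State 1=24, State 2=26, State 3=26, State 4=9, State 5=29.
A regrets: 5, 33, 22, 16, 7 → max 33
B regrets: 0, 51, 0, 0, 26 → max 51
C regrets: 27, 50, 47, 30, 37 → max 50
D regrets: 23, 41, 30, 0, 0 → max 41
E regrets: 43, 0, 45, 25, 30 → max 45
F regrets: 0, 43, 18, 15, 5 → max 43
Smallest max regret = 33 → A.
Row averages: A=6.2, B=7.4, C=-15.4, D=4, E=-5.8, F=6.6
Highest average = 7.4 → B.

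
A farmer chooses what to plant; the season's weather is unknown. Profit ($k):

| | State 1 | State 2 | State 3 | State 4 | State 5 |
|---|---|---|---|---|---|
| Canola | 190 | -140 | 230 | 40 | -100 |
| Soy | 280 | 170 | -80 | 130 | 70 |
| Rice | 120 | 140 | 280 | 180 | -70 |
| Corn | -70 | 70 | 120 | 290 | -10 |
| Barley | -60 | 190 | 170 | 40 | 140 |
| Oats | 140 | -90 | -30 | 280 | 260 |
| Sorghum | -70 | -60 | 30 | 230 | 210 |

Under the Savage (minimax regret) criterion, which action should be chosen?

Column bests: State 1=280, State 2=190, State 3=280, State 4=290, State 5=260.
Canola regrets: 90, 330, 50, 250, 360 → max 360
Soy regrets: 0, 20, 360, 160, 190 → max 360
Rice regrets: 160, 50, 0, 110, 330 → max 330
Corn regrets: 350, 120, 160, 0, 270 → max 350
Barley regrets: 340, 0, 110, 250, 120 → max 340
Oats regrets: 140, 280, 310, 10, 0 → max 310
Sorghum regrets: 350, 250, 250, 60, 50 → max 350
Smallest max regret = 310 → Oats.

Oats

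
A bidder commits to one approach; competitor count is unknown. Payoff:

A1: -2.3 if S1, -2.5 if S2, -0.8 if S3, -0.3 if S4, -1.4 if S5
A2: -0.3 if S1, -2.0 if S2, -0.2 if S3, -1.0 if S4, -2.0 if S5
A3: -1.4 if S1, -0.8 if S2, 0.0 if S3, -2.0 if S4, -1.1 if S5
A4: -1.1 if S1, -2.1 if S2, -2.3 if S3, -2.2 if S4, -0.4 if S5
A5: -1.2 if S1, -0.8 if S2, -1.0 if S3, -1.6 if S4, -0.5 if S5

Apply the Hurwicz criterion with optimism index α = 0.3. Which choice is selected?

A5

A1: 0.3·(-0.3) + 0.7·(-2.5) = -1.84
A2: 0.3·(-0.2) + 0.7·(-2.0) = -1.46
A3: 0.3·0.0 + 0.7·(-2.0) = -1.4
A4: 0.3·(-0.4) + 0.7·(-2.3) = -1.73
A5: 0.3·(-0.5) + 0.7·(-1.6) = -1.27
Highest Hurwicz score = -1.27 → A5.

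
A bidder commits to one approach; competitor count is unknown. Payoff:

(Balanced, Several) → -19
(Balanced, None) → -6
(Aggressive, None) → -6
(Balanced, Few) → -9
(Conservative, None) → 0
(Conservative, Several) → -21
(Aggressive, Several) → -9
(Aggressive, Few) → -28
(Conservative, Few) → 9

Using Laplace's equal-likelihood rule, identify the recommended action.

Conservative

Row averages: Conservative=-4, Balanced=-34/3, Aggressive=-43/3
Highest average = -4 → Conservative.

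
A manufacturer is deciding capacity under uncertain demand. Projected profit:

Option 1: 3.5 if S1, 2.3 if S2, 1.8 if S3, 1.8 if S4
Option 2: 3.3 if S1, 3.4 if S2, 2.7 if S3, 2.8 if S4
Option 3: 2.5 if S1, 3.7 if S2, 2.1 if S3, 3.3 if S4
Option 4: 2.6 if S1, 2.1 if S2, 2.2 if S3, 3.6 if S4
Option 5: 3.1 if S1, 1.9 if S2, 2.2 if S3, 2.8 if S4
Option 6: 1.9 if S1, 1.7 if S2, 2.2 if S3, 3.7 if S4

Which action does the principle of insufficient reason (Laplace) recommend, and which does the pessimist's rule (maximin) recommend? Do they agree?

Row averages: Option 1=2.35, Option 2=3.05, Option 3=2.9, Option 4=2.625, Option 5=2.5, Option 6=2.375
Highest average = 3.05 → Option 2.
Row minima: Option 1=1.8, Option 2=2.7, Option 3=2.1, Option 4=2.1, Option 5=1.9, Option 6=1.7
Best worst-case = 2.7 → Option 2.

laplace → Option 2; maximin → Option 2 (agree)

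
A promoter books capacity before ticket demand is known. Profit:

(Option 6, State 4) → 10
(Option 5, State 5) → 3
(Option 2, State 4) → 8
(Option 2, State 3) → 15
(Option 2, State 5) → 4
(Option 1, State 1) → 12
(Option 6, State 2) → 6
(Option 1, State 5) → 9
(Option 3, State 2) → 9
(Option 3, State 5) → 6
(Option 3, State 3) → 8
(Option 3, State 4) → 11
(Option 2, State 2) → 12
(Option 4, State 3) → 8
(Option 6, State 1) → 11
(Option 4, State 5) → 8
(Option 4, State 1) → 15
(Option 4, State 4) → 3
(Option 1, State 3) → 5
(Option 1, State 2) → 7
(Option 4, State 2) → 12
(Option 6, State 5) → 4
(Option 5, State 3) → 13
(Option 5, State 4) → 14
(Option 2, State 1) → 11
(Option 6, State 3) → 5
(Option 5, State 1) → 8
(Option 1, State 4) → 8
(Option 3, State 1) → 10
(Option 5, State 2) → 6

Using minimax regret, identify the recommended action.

Column bests: State 1=15, State 2=12, State 3=15, State 4=14, State 5=9.
Option 1 regrets: 3, 5, 10, 6, 0 → max 10
Option 2 regrets: 4, 0, 0, 6, 5 → max 6
Option 3 regrets: 5, 3, 7, 3, 3 → max 7
Option 4 regrets: 0, 0, 7, 11, 1 → max 11
Option 5 regrets: 7, 6, 2, 0, 6 → max 7
Option 6 regrets: 4, 6, 10, 4, 5 → max 10
Smallest max regret = 6 → Option 2.

Option 2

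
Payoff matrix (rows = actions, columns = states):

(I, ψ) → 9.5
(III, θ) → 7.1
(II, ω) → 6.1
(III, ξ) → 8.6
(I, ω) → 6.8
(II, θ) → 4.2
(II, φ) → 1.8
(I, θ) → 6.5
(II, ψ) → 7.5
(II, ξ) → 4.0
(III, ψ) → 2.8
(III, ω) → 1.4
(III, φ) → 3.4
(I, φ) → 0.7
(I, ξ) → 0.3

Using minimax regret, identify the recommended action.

Column bests: θ=7.1, φ=3.4, ψ=9.5, ω=6.8, ξ=8.6.
I regrets: 0.6, 2.7, 0.0, 0.0, 8.3 → max 8.3
II regrets: 2.9, 1.6, 2.0, 0.7, 4.6 → max 4.6
III regrets: 0.0, 0.0, 6.7, 5.4, 0.0 → max 6.7
Smallest max regret = 4.6 → II.

II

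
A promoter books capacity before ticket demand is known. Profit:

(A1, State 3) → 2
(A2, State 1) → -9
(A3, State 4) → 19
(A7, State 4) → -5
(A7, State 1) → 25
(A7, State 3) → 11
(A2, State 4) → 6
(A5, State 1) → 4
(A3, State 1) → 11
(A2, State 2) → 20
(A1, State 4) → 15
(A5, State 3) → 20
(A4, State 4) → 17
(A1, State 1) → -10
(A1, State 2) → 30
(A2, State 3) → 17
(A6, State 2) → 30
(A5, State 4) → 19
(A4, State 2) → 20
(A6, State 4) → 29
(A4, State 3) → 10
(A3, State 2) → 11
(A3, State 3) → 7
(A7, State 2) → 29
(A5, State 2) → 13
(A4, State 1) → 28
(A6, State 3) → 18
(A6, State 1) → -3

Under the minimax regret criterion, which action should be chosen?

A4

Column bests: State 1=28, State 2=30, State 3=20, State 4=29.
A1 regrets: 38, 0, 18, 14 → max 38
A2 regrets: 37, 10, 3, 23 → max 37
A3 regrets: 17, 19, 13, 10 → max 19
A4 regrets: 0, 10, 10, 12 → max 12
A5 regrets: 24, 17, 0, 10 → max 24
A6 regrets: 31, 0, 2, 0 → max 31
A7 regrets: 3, 1, 9, 34 → max 34
Smallest max regret = 12 → A4.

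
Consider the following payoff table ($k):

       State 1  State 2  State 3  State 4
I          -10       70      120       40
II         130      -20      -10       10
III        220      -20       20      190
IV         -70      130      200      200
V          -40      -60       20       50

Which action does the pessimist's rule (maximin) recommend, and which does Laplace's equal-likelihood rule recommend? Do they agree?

maximin → I; laplace → IV (disagree)

Row minima: I=-10, II=-20, III=-20, IV=-70, V=-60
Best worst-case = -10 → I.
Row averages: I=55, II=27.5, III=102.5, IV=115, V=-7.5
Highest average = 115 → IV.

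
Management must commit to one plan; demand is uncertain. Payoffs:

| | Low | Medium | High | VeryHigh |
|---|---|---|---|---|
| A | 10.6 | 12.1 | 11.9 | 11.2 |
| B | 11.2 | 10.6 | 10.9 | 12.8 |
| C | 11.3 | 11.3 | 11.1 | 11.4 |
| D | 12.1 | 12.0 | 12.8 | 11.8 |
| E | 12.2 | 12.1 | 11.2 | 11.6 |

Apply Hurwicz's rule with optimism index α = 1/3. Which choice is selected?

D

A: 1/3·12.1 + 2/3·10.6 = 11.1
B: 1/3·12.8 + 2/3·10.6 = 34/3
C: 1/3·11.4 + 2/3·11.1 = 11.2
D: 1/3·12.8 + 2/3·11.8 = 182/15
E: 1/3·12.2 + 2/3·11.2 = 173/15
Highest Hurwicz score = 182/15 → D.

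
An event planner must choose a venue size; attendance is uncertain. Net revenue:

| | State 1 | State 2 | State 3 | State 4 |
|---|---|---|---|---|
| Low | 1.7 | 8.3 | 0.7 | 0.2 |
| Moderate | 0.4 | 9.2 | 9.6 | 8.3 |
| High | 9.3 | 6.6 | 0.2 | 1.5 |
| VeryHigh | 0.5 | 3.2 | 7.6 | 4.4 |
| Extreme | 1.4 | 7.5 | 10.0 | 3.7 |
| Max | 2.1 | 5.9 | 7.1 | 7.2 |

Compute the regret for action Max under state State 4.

1.1

Best payoff under State 4 is 8.3.
Regret = 8.3 − 7.2 = 1.1.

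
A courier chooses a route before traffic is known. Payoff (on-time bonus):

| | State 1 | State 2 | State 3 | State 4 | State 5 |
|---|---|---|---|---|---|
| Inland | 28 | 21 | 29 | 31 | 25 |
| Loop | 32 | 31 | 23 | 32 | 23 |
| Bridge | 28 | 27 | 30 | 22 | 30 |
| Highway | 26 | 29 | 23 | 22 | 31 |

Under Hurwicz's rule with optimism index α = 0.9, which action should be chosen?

Inland: 0.9·31 + 0.1·21 = 30
Loop: 0.9·32 + 0.1·23 = 31.1
Bridge: 0.9·30 + 0.1·22 = 29.2
Highway: 0.9·31 + 0.1·22 = 30.1
Highest Hurwicz score = 31.1 → Loop.

Loop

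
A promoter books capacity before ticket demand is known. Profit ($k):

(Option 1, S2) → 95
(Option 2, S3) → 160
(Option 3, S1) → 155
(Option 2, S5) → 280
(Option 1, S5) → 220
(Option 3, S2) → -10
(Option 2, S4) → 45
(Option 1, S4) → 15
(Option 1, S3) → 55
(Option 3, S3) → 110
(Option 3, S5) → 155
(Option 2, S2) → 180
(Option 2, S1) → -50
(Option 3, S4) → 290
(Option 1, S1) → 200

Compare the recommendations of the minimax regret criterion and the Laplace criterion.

minimax regret → Option 3; laplace → Option 3 (agree)

Column bests: S1=200, S2=180, S3=160, S4=290, S5=280.
Option 1 regrets: 0, 85, 105, 275, 60 → max 275
Option 2 regrets: 250, 0, 0, 245, 0 → max 250
Option 3 regrets: 45, 190, 50, 0, 125 → max 190
Smallest max regret = 190 → Option 3.
Row averages: Option 1=117, Option 2=123, Option 3=140
Highest average = 140 → Option 3.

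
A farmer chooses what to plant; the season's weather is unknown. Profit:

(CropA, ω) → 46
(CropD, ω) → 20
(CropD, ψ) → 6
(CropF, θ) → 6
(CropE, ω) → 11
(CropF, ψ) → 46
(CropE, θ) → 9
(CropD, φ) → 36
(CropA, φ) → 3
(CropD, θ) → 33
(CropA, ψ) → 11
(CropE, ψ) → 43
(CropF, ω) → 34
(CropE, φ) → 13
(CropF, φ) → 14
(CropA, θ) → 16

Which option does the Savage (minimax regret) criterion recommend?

CropF

Column bests: θ=33, φ=36, ψ=46, ω=46.
CropA regrets: 17, 33, 35, 0 → max 35
CropE regrets: 24, 23, 3, 35 → max 35
CropF regrets: 27, 22, 0, 12 → max 27
CropD regrets: 0, 0, 40, 26 → max 40
Smallest max regret = 27 → CropF.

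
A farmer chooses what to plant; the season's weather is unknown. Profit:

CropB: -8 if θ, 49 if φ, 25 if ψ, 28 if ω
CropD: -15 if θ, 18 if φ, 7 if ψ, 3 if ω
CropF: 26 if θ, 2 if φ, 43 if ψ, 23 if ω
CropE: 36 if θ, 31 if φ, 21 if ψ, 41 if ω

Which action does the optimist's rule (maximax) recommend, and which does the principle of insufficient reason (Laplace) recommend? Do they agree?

Row maxima: CropB=49, CropD=18, CropF=43, CropE=41
Best best-case = 49 → CropB.
Row averages: CropB=23.5, CropD=3.25, CropF=23.5, CropE=32.25
Highest average = 32.25 → CropE.

maximax → CropB; laplace → CropE (disagree)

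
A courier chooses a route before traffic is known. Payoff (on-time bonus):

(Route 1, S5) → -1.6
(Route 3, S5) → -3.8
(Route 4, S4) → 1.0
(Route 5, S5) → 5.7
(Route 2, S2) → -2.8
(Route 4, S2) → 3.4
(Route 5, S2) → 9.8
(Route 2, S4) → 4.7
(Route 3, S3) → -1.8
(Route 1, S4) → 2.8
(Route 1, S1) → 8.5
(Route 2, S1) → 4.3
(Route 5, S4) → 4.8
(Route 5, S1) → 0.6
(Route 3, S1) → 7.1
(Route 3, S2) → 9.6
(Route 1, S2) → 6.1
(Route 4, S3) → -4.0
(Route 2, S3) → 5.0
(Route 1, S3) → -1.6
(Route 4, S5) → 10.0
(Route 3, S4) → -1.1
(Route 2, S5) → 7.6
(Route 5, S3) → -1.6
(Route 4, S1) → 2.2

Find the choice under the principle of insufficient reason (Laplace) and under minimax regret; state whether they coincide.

laplace → Route 5; minimax regret → Route 5 (agree)

Row averages: Route 1=2.84, Route 2=3.76, Route 3=2, Route 4=2.52, Route 5=3.86
Highest average = 3.86 → Route 5.
Column bests: S1=8.5, S2=9.8, S3=5.0, S4=4.8, S5=10.0.
Route 1 regrets: 0.0, 3.7, 6.6, 2.0, 11.6 → max 11.6
Route 2 regrets: 4.2, 12.6, 0.0, 0.1, 2.4 → max 12.6
Route 3 regrets: 1.4, 0.2, 6.8, 5.9, 13.8 → max 13.8
Route 4 regrets: 6.3, 6.4, 9.0, 3.8, 0.0 → max 9.0
Route 5 regrets: 7.9, 0.0, 6.6, 0.0, 4.3 → max 7.9
Smallest max regret = 7.9 → Route 5.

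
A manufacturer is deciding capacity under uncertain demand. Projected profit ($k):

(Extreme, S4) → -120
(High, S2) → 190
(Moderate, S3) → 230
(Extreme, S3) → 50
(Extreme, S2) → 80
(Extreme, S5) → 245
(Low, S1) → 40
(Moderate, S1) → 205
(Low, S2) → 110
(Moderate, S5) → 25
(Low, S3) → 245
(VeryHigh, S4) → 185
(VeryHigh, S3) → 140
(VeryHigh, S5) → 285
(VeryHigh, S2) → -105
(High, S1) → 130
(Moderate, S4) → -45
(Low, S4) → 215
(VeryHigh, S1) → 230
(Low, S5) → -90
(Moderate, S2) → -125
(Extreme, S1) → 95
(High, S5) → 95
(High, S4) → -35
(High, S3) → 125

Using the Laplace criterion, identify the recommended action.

Row averages: Low=104, Moderate=58, High=101, VeryHigh=147, Extreme=70
Highest average = 147 → VeryHigh.

VeryHigh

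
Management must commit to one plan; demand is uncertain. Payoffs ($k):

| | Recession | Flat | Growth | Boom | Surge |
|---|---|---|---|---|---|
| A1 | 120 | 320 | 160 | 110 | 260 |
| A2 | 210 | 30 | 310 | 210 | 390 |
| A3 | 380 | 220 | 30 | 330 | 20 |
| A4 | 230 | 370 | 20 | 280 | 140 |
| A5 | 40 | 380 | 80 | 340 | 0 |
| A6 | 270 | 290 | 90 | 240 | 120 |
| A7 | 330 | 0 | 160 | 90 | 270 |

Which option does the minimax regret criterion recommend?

Column bests: Recession=380, Flat=380, Growth=310, Boom=340, Surge=390.
A1 regrets: 260, 60, 150, 230, 130 → max 260
A2 regrets: 170, 350, 0, 130, 0 → max 350
A3 regrets: 0, 160, 280, 10, 370 → max 370
A4 regrets: 150, 10, 290, 60, 250 → max 290
A5 regrets: 340, 0, 230, 0, 390 → max 390
A6 regrets: 110, 90, 220, 100, 270 → max 270
A7 regrets: 50, 380, 150, 250, 120 → max 380
Smallest max regret = 260 → A1.

A1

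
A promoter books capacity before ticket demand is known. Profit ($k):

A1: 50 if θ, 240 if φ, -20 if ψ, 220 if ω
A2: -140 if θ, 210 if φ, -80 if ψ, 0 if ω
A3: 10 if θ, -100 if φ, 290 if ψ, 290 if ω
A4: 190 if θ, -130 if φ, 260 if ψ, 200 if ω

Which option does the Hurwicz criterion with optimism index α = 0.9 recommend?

A1: 0.9·240 + 0.1·(-20) = 214
A2: 0.9·210 + 0.1·(-140) = 175
A3: 0.9·290 + 0.1·(-100) = 251
A4: 0.9·260 + 0.1·(-130) = 221
Highest Hurwicz score = 251 → A3.

A3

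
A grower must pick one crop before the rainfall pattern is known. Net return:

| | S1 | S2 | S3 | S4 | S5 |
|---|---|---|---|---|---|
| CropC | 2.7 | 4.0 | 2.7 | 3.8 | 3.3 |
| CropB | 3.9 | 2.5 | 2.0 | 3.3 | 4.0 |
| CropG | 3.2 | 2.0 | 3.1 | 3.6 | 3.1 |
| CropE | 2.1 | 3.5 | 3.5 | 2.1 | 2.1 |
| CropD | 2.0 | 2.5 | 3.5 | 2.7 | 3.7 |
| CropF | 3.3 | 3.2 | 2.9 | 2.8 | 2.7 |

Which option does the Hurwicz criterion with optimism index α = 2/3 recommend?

CropC: 2/3·4.0 + 1/3·2.7 = 107/30
CropB: 2/3·4.0 + 1/3·2.0 = 10/3
CropG: 2/3·3.6 + 1/3·2.0 = 46/15
CropE: 2/3·3.5 + 1/3·2.1 = 91/30
CropD: 2/3·3.7 + 1/3·2.0 = 47/15
CropF: 2/3·3.3 + 1/3·2.7 = 3.1
Highest Hurwicz score = 107/30 → CropC.

CropC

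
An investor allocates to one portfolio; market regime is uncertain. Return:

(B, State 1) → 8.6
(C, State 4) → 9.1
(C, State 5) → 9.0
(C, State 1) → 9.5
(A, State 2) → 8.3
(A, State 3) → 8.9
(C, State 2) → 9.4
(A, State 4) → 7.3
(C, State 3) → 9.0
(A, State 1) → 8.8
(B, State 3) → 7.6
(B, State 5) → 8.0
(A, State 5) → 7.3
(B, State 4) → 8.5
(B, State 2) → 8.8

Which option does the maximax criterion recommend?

Row maxima: A=8.9, B=8.8, C=9.5
Best best-case = 9.5 → C.

C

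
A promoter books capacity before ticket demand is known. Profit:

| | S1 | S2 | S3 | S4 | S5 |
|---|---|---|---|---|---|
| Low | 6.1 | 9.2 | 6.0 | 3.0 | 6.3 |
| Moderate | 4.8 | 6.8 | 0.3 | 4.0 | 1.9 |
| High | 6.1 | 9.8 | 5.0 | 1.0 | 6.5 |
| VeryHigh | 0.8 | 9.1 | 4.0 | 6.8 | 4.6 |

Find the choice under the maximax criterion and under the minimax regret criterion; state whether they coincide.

maximax → High; minimax regret → Low (disagree)

Row maxima: Low=9.2, Moderate=6.8, High=9.8, VeryHigh=9.1
Best best-case = 9.8 → High.
Column bests: S1=6.1, S2=9.8, S3=6.0, S4=6.8, S5=6.5.
Low regrets: 0.0, 0.6, 0.0, 3.8, 0.2 → max 3.8
Moderate regrets: 1.3, 3.0, 5.7, 2.8, 4.6 → max 5.7
High regrets: 0.0, 0.0, 1.0, 5.8, 0.0 → max 5.8
VeryHigh regrets: 5.3, 0.7, 2.0, 0.0, 1.9 → max 5.3
Smallest max regret = 3.8 → Low.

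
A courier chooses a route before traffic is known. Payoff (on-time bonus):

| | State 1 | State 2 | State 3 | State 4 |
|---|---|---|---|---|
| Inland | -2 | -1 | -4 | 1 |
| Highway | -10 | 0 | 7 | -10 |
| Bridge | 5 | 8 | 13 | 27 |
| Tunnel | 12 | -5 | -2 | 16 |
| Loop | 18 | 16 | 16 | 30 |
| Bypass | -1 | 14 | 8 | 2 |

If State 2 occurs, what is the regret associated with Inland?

17

Best payoff under State 2 is 16.
Regret = 16 − (-1) = 17.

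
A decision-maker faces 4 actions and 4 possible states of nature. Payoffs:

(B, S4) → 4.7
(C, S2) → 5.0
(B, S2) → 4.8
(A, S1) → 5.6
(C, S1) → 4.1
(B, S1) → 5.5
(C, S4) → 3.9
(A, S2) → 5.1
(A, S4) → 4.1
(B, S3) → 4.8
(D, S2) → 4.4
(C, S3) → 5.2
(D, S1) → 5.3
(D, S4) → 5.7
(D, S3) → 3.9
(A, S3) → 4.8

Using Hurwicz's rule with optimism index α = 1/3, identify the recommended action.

B

A: 1/3·5.6 + 2/3·4.1 = 4.6
B: 1/3·5.5 + 2/3·4.7 = 149/30
C: 1/3·5.2 + 2/3·3.9 = 13/3
D: 1/3·5.7 + 2/3·3.9 = 4.5
Highest Hurwicz score = 149/30 → B.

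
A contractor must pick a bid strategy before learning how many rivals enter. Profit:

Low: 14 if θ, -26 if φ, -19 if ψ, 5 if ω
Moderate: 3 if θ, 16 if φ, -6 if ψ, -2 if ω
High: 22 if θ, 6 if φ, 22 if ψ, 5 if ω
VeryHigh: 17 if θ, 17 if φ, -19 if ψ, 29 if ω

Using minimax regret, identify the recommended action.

Column bests: θ=22, φ=17, ψ=22, ω=29.
Low regrets: 8, 43, 41, 24 → max 43
Moderate regrets: 19, 1, 28, 31 → max 31
High regrets: 0, 11, 0, 24 → max 24
VeryHigh regrets: 5, 0, 41, 0 → max 41
Smallest max regret = 24 → High.

High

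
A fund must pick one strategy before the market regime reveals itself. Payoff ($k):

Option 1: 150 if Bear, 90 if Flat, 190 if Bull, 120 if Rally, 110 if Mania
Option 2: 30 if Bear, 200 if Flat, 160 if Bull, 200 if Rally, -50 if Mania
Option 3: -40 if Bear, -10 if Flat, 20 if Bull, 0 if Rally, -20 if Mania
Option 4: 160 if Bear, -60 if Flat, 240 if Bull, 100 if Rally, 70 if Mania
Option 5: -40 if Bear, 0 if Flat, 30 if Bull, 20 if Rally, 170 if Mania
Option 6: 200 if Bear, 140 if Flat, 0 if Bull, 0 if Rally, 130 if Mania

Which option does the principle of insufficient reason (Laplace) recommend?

Row averages: Option 1=132, Option 2=108, Option 3=-10, Option 4=102, Option 5=36, Option 6=94
Highest average = 132 → Option 1.

Option 1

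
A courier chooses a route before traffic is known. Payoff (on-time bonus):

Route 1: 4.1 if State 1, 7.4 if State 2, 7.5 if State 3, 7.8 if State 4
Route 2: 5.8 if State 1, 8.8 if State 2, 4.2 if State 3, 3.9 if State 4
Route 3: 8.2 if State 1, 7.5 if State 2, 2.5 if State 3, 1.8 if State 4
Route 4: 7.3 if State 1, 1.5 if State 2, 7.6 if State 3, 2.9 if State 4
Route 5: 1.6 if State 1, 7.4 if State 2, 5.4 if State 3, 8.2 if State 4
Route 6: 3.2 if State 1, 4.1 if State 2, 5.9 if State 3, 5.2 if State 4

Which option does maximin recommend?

Route 1

Row minima: Route 1=4.1, Route 2=3.9, Route 3=1.8, Route 4=1.5, Route 5=1.6, Route 6=3.2
Best worst-case = 4.1 → Route 1.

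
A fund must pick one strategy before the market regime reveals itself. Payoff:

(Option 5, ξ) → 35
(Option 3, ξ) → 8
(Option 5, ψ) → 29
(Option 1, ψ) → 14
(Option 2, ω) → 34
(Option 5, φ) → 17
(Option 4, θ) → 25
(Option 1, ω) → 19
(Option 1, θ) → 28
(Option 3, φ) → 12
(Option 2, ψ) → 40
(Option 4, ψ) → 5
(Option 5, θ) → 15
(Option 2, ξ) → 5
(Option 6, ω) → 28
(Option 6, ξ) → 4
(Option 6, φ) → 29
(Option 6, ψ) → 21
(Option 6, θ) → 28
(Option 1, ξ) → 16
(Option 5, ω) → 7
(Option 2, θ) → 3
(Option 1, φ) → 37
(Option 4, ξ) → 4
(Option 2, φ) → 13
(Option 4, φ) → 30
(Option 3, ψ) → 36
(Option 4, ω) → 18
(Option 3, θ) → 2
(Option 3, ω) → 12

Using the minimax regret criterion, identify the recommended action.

Option 1

Column bests: θ=28, φ=37, ψ=40, ω=34, ξ=35.
Option 1 regrets: 0, 0, 26, 15, 19 → max 26
Option 2 regrets: 25, 24, 0, 0, 30 → max 30
Option 3 regrets: 26, 25, 4, 22, 27 → max 27
Option 4 regrets: 3, 7, 35, 16, 31 → max 35
Option 5 regrets: 13, 20, 11, 27, 0 → max 27
Option 6 regrets: 0, 8, 19, 6, 31 → max 31
Smallest max regret = 26 → Option 1.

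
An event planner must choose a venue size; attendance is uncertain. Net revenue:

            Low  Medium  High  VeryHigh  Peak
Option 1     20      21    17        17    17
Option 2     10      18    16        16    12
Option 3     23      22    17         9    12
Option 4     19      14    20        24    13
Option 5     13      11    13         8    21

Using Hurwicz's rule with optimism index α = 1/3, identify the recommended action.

Option 1: 1/3·21 + 2/3·17 = 55/3
Option 2: 1/3·18 + 2/3·10 = 38/3
Option 3: 1/3·23 + 2/3·9 = 41/3
Option 4: 1/3·24 + 2/3·13 = 50/3
Option 5: 1/3·21 + 2/3·8 = 37/3
Highest Hurwicz score = 55/3 → Option 1.

Option 1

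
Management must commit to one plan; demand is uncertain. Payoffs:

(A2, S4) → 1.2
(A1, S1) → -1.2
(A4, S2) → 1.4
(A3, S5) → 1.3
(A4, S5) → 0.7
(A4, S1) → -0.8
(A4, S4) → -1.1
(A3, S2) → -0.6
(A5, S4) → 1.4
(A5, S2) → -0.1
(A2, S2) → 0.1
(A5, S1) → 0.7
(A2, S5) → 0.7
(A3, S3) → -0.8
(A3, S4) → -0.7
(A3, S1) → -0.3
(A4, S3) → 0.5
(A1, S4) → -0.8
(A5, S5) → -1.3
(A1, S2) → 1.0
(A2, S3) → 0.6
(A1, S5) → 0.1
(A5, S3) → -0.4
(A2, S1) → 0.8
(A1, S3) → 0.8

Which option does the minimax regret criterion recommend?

Column bests: S1=0.8, S2=1.4, S3=0.8, S4=1.4, S5=1.3.
A1 regrets: 2.0, 0.4, 0.0, 2.2, 1.2 → max 2.2
A2 regrets: 0.0, 1.3, 0.2, 0.2, 0.6 → max 1.3
A3 regrets: 1.1, 2.0, 1.6, 2.1, 0.0 → max 2.1
A4 regrets: 1.6, 0.0, 0.3, 2.5, 0.6 → max 2.5
A5 regrets: 0.1, 1.5, 1.2, 0.0, 2.6 → max 2.6
Smallest max regret = 1.3 → A2.

A2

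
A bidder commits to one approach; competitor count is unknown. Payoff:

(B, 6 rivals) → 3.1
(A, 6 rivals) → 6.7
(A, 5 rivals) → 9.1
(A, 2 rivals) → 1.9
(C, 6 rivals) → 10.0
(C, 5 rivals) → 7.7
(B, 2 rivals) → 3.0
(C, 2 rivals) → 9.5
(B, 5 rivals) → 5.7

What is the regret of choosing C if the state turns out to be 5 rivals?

1.4

Best payoff under 5 rivals is 9.1.
Regret = 9.1 − 7.7 = 1.4.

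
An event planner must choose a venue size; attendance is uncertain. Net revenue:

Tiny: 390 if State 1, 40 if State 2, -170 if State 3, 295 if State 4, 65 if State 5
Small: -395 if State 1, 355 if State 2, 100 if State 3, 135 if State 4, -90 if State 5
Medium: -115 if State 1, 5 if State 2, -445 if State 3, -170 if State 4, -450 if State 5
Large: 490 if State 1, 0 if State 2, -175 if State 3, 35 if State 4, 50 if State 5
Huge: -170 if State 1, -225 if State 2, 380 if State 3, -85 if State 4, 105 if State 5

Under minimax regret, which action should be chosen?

Tiny

Column bests: State 1=490, State 2=355, State 3=380, State 4=295, State 5=105.
Tiny regrets: 100, 315, 550, 0, 40 → max 550
Small regrets: 885, 0, 280, 160, 195 → max 885
Medium regrets: 605, 350, 825, 465, 555 → max 825
Large regrets: 0, 355, 555, 260, 55 → max 555
Huge regrets: 660, 580, 0, 380, 0 → max 660
Smallest max regret = 550 → Tiny.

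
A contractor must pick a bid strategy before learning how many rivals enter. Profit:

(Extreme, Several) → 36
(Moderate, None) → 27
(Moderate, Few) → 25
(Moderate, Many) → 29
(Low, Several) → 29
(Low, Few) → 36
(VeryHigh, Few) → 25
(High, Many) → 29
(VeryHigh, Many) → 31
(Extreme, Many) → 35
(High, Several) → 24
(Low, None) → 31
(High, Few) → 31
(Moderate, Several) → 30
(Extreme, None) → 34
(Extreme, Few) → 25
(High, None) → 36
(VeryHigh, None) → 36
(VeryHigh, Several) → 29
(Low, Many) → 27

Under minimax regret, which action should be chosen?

Low

Column bests: None=36, Few=36, Several=36, Many=35.
Low regrets: 5, 0, 7, 8 → max 8
Moderate regrets: 9, 11, 6, 6 → max 11
High regrets: 0, 5, 12, 6 → max 12
VeryHigh regrets: 0, 11, 7, 4 → max 11
Extreme regrets: 2, 11, 0, 0 → max 11
Smallest max regret = 8 → Low.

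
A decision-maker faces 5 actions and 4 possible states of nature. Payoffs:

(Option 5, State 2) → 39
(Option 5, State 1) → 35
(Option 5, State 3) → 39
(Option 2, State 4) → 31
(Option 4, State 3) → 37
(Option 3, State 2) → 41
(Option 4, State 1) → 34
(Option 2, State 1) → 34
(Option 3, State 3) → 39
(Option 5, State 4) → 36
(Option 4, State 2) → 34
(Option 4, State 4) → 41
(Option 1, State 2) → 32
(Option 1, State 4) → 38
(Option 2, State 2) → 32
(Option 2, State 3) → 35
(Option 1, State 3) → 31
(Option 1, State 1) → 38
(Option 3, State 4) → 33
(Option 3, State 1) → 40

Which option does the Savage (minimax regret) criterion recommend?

Column bests: State 1=40, State 2=41, State 3=39, State 4=41.
Option 1 regrets: 2, 9, 8, 3 → max 9
Option 2 regrets: 6, 9, 4, 10 → max 10
Option 3 regrets: 0, 0, 0, 8 → max 8
Option 4 regrets: 6, 7, 2, 0 → max 7
Option 5 regrets: 5, 2, 0, 5 → max 5
Smallest max regret = 5 → Option 5.

Option 5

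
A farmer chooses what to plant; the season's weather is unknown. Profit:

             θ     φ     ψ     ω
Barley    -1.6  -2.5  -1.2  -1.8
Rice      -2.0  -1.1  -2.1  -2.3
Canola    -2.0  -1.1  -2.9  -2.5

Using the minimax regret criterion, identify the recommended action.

Rice

Column bests: θ=-1.6, φ=-1.1, ψ=-1.2, ω=-1.8.
Barley regrets: 0.0, 1.4, 0.0, 0.0 → max 1.4
Rice regrets: 0.4, 0.0, 0.9, 0.5 → max 0.9
Canola regrets: 0.4, 0.0, 1.7, 0.7 → max 1.7
Smallest max regret = 0.9 → Rice.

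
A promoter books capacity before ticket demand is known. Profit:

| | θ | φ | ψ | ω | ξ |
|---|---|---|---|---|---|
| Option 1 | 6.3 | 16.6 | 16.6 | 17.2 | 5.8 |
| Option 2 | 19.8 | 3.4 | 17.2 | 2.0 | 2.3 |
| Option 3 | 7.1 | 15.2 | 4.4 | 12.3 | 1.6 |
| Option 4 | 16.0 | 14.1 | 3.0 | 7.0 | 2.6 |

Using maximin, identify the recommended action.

Row minima: Option 1=5.8, Option 2=2.0, Option 3=1.6, Option 4=2.6
Best worst-case = 5.8 → Option 1.

Option 1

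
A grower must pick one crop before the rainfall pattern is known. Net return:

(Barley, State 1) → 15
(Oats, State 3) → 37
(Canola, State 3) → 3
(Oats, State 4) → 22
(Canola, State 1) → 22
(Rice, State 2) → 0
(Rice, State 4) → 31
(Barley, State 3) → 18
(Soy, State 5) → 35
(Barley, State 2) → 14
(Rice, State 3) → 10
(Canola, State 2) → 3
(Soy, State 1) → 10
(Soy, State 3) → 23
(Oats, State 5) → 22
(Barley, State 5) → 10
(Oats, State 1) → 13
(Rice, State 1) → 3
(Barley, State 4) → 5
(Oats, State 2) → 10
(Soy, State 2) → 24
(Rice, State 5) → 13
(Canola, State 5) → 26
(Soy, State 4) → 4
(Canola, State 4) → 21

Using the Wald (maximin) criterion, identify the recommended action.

Oats

Row minima: Soy=4, Oats=10, Rice=0, Barley=5, Canola=3
Best worst-case = 10 → Oats.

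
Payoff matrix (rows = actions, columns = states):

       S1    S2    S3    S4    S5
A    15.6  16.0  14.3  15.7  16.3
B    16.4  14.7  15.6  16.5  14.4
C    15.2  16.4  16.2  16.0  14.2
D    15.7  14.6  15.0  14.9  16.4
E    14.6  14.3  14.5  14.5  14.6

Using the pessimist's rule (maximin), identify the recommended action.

D

Row minima: A=14.3, B=14.4, C=14.2, D=14.6, E=14.3
Best worst-case = 14.6 → D.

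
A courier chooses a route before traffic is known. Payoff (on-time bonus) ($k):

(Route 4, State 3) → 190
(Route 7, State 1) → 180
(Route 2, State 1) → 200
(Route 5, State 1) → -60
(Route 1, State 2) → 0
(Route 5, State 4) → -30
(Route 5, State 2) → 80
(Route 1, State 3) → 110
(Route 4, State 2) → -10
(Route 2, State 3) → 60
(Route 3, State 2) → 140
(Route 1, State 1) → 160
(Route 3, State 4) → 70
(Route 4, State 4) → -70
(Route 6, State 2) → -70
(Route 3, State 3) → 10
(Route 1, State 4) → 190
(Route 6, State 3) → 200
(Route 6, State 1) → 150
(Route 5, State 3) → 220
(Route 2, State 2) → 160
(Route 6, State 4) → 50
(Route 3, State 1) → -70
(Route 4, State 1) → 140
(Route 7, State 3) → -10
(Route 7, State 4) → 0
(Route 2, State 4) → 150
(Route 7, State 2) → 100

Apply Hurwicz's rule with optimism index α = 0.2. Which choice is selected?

Route 1: 0.2·190 + 0.8·0 = 38
Route 2: 0.2·200 + 0.8·60 = 88
Route 3: 0.2·140 + 0.8·(-70) = -28
Route 4: 0.2·190 + 0.8·(-70) = -18
Route 5: 0.2·220 + 0.8·(-60) = -4
Route 6: 0.2·200 + 0.8·(-70) = -16
Route 7: 0.2·180 + 0.8·(-10) = 28
Highest Hurwicz score = 88 → Route 2.

Route 2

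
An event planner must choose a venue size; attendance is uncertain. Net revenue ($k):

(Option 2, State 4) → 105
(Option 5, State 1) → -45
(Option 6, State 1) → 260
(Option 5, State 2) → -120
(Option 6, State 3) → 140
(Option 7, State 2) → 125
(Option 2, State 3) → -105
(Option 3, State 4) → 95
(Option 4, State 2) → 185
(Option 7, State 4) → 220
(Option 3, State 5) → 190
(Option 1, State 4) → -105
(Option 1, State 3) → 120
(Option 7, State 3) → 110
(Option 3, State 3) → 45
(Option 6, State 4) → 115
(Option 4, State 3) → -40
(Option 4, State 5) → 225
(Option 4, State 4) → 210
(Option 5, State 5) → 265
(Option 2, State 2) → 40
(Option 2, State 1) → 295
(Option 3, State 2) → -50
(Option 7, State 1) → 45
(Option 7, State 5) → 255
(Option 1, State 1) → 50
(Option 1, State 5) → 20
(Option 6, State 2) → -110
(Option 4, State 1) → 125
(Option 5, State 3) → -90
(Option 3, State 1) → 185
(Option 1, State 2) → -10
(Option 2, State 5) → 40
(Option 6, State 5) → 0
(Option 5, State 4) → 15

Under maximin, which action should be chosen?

Option 7

Row minima: Option 1=-105, Option 2=-105, Option 3=-50, Option 4=-40, Option 5=-120, Option 6=-110, Option 7=45
Best worst-case = 45 → Option 7.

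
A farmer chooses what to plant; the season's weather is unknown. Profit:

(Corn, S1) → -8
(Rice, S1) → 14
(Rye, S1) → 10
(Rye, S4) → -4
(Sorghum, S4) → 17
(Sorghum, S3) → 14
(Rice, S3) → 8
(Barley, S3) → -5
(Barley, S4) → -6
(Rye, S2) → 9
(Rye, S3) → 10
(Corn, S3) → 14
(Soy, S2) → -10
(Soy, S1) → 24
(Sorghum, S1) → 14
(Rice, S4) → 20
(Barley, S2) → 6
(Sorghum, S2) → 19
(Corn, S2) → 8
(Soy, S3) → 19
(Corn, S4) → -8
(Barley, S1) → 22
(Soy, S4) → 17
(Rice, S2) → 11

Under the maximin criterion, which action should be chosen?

Sorghum

Row minima: Corn=-8, Barley=-6, Soy=-10, Rye=-4, Sorghum=14, Rice=8
Best worst-case = 14 → Sorghum.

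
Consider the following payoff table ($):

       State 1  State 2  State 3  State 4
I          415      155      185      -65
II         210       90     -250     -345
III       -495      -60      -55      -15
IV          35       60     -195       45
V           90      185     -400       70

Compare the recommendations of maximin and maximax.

maximin → I; maximax → I (agree)

Row minima: I=-65, II=-345, III=-495, IV=-195, V=-400
Best worst-case = -65 → I.
Row maxima: I=415, II=210, III=-15, IV=60, V=185
Best best-case = 415 → I.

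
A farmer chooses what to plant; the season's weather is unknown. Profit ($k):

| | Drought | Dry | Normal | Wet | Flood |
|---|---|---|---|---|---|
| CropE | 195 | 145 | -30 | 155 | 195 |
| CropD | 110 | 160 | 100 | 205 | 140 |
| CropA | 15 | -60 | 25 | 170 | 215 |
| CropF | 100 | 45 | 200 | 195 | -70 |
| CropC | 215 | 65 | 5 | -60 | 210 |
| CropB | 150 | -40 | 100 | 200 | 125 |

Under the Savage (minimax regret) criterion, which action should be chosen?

Column bests: Drought=215, Dry=160, Normal=200, Wet=205, Flood=215.
CropE regrets: 20, 15, 230, 50, 20 → max 230
CropD regrets: 105, 0, 100, 0, 75 → max 105
CropA regrets: 200, 220, 175, 35, 0 → max 220
CropF regrets: 115, 115, 0, 10, 285 → max 285
CropC regrets: 0, 95, 195, 265, 5 → max 265
CropB regrets: 65, 200, 100, 5, 90 → max 200
Smallest max regret = 105 → CropD.

CropD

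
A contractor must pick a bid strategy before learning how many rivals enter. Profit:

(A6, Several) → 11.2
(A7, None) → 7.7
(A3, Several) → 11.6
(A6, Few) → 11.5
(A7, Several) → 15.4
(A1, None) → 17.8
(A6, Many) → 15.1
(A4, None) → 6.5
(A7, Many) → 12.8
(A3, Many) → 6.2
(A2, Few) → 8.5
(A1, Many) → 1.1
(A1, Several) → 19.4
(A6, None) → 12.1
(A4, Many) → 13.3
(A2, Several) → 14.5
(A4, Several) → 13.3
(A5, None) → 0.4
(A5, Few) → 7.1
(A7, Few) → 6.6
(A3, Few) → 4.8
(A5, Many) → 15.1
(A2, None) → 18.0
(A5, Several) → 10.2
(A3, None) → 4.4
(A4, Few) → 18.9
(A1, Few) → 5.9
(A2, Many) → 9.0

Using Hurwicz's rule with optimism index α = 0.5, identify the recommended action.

A2

A1: 0.5·19.4 + 0.5·1.1 = 10.25
A2: 0.5·18.0 + 0.5·8.5 = 13.25
A3: 0.5·11.6 + 0.5·4.4 = 8
A4: 0.5·18.9 + 0.5·6.5 = 12.7
A5: 0.5·15.1 + 0.5·0.4 = 7.75
A6: 0.5·15.1 + 0.5·11.2 = 13.15
A7: 0.5·15.4 + 0.5·6.6 = 11
Highest Hurwicz score = 13.25 → A2.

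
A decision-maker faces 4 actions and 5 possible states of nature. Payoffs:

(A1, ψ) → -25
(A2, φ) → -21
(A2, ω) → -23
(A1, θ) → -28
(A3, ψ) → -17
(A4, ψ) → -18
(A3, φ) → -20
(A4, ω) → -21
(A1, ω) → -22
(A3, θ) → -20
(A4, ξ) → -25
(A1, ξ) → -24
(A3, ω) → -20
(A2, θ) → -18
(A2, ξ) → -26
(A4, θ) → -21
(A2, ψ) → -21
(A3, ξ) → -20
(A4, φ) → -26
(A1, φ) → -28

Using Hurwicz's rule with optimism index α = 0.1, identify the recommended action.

A1: 0.1·(-22) + 0.9·(-28) = -27.4
A2: 0.1·(-18) + 0.9·(-26) = -25.2
A3: 0.1·(-17) + 0.9·(-20) = -19.7
A4: 0.1·(-18) + 0.9·(-26) = -25.2
Highest Hurwicz score = -19.7 → A3.

A3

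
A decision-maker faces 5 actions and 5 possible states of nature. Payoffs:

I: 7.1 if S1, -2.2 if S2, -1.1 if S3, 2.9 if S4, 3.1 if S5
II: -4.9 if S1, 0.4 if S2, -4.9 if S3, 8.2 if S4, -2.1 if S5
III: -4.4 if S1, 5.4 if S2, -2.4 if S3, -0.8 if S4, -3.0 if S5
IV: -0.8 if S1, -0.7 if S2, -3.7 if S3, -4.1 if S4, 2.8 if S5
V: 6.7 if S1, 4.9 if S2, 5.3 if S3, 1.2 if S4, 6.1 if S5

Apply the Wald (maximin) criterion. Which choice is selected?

V

Row minima: I=-2.2, II=-4.9, III=-4.4, IV=-4.1, V=1.2
Best worst-case = 1.2 → V.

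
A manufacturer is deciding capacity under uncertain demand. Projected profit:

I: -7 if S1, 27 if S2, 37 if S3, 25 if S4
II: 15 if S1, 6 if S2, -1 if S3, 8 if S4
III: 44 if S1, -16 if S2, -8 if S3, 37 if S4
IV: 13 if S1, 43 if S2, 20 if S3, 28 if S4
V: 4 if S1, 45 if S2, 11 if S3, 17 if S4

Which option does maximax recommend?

V

Row maxima: I=37, II=15, III=44, IV=43, V=45
Best best-case = 45 → V.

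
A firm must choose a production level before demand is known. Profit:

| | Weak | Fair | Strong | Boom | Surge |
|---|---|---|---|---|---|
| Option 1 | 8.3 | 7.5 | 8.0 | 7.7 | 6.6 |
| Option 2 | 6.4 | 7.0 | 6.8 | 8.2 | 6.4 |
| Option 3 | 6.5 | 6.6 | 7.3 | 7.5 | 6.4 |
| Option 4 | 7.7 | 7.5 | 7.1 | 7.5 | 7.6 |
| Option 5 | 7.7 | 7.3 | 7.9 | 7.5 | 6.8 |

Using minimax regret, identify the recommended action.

Option 5

Column bests: Weak=8.3, Fair=7.5, Strong=8.0, Boom=8.2, Surge=7.6.
Option 1 regrets: 0.0, 0.0, 0.0, 0.5, 1.0 → max 1.0
Option 2 regrets: 1.9, 0.5, 1.2, 0.0, 1.2 → max 1.9
Option 3 regrets: 1.8, 0.9, 0.7, 0.7, 1.2 → max 1.8
Option 4 regrets: 0.6, 0.0, 0.9, 0.7, 0.0 → max 0.9
Option 5 regrets: 0.6, 0.2, 0.1, 0.7, 0.8 → max 0.8
Smallest max regret = 0.8 → Option 5.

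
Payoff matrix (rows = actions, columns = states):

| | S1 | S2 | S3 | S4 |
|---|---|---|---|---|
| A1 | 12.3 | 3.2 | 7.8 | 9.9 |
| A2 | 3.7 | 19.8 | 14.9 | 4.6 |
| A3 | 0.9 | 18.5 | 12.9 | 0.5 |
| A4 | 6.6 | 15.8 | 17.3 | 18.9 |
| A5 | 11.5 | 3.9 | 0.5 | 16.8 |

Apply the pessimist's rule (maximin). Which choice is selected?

Row minima: A1=3.2, A2=3.7, A3=0.5, A4=6.6, A5=0.5
Best worst-case = 6.6 → A4.

A4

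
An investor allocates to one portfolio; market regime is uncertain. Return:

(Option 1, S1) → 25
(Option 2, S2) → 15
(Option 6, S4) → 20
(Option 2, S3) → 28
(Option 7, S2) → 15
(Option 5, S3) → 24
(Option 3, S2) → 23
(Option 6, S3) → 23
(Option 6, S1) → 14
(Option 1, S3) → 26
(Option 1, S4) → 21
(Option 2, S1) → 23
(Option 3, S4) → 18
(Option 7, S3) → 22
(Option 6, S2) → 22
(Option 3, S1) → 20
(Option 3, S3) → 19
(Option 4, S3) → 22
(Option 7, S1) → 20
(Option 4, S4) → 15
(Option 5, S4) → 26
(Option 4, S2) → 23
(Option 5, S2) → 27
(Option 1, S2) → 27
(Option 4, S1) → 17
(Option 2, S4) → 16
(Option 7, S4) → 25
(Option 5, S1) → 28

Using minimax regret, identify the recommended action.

Option 5

Column bests: S1=28, S2=27, S3=28, S4=26.
Option 1 regrets: 3, 0, 2, 5 → max 5
Option 2 regrets: 5, 12, 0, 10 → max 12
Option 3 regrets: 8, 4, 9, 8 → max 9
Option 4 regrets: 11, 4, 6, 11 → max 11
Option 5 regrets: 0, 0, 4, 0 → max 4
Option 6 regrets: 14, 5, 5, 6 → max 14
Option 7 regrets: 8, 12, 6, 1 → max 12
Smallest max regret = 4 → Option 5.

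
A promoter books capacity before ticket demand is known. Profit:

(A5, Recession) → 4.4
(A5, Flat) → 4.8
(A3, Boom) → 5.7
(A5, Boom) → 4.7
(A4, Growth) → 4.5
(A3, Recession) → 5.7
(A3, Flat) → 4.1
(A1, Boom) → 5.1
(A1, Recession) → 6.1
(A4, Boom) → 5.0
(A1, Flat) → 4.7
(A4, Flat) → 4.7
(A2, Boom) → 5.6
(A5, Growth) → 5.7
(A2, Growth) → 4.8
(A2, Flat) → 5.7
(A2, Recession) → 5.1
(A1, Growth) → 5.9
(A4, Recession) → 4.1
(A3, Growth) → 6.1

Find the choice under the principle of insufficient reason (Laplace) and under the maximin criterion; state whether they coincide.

laplace → A1; maximin → A2 (disagree)

Row averages: A1=5.45, A2=5.3, A3=5.4, A4=4.575, A5=4.9
Highest average = 5.45 → A1.
Row minima: A1=4.7, A2=4.8, A3=4.1, A4=4.1, A5=4.4
Best worst-case = 4.8 → A2.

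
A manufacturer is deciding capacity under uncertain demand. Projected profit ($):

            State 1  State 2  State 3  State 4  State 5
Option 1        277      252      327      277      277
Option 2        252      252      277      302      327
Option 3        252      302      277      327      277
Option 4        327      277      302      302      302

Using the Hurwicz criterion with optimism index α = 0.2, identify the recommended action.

Option 4

Option 1: 0.2·327 + 0.8·252 = 267
Option 2: 0.2·327 + 0.8·252 = 267
Option 3: 0.2·327 + 0.8·252 = 267
Option 4: 0.2·327 + 0.8·277 = 287
Highest Hurwicz score = 287 → Option 4.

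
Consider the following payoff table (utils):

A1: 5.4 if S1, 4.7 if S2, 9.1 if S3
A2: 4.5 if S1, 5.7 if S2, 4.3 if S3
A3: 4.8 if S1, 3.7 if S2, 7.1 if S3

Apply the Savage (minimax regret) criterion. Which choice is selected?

A1

Column bests: S1=5.4, S2=5.7, S3=9.1.
A1 regrets: 0.0, 1.0, 0.0 → max 1.0
A2 regrets: 0.9, 0.0, 4.8 → max 4.8
A3 regrets: 0.6, 2.0, 2.0 → max 2.0
Smallest max regret = 1.0 → A1.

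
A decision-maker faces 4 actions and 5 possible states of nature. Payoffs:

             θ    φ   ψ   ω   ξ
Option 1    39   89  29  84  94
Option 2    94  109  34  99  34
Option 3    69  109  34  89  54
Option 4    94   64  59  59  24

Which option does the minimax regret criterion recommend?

Option 3

Column bests: θ=94, φ=109, ψ=59, ω=99, ξ=94.
Option 1 regrets: 55, 20, 30, 15, 0 → max 55
Option 2 regrets: 0, 0, 25, 0, 60 → max 60
Option 3 regrets: 25, 0, 25, 10, 40 → max 40
Option 4 regrets: 0, 45, 0, 40, 70 → max 70
Smallest max regret = 40 → Option 3.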